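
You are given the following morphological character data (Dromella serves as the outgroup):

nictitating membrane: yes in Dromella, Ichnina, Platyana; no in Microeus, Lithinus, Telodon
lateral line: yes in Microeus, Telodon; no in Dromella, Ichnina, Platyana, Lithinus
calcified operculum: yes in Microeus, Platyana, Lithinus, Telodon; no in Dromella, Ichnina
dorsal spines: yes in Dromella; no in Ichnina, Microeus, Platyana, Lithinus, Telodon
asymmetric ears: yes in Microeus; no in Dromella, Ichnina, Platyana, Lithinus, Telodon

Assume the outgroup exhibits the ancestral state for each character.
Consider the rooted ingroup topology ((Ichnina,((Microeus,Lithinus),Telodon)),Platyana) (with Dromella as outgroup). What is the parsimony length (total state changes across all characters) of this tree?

Map each character onto ((Ichnina,((Microeus,Lithinus),Telodon)),Platyana) (rooted by Dromella) and count the minimum state changes it requires (Fitch parsimony):
nictitating membrane: 1; lateral line: 2; calcified operculum: 2; dorsal spines: 1; asymmetric ears: 1.
Total tree length = 7.

7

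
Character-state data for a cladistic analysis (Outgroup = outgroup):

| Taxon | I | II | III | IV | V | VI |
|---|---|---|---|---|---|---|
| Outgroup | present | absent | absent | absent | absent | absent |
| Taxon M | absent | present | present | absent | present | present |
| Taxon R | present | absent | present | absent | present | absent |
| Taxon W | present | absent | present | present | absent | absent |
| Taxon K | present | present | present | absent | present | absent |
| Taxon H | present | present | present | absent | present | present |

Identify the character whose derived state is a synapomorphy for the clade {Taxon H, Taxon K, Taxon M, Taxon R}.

V

Character polarity is set by the outgroup: the derived state is whichever differs from the outgroup's state, so for I the derived state is 'absent', and for the remaining characters it is 'present'.
I (derived state 'absent') is unique to Taxon M (autapomorphy; uninformative for grouping).
II (derived state 'present') is shared by Taxon H, Taxon K, and Taxon M — a synapomorphy uniting that clade.
All ingroup taxa share the derived state 'present' for III; it defines the ingroup but does not resolve relationships within it.
IV (derived state 'present') is unique to Taxon W (autapomorphy; uninformative for grouping).
Only Taxon H, Taxon K, Taxon M, and Taxon R show the derived state 'present' for V, supporting them as a clade.
Only Taxon H and Taxon M show the derived state 'present' for VI, supporting them as a clade.
Most parsimonious ingroup topology: ((((Taxon M,Taxon H),Taxon K),Taxon R),Taxon W).
The clade {Taxon H, Taxon K, Taxon M, Taxon R} is supported by V: its derived state 'present' occurs in exactly those taxa and in no other taxon (including the outgroup).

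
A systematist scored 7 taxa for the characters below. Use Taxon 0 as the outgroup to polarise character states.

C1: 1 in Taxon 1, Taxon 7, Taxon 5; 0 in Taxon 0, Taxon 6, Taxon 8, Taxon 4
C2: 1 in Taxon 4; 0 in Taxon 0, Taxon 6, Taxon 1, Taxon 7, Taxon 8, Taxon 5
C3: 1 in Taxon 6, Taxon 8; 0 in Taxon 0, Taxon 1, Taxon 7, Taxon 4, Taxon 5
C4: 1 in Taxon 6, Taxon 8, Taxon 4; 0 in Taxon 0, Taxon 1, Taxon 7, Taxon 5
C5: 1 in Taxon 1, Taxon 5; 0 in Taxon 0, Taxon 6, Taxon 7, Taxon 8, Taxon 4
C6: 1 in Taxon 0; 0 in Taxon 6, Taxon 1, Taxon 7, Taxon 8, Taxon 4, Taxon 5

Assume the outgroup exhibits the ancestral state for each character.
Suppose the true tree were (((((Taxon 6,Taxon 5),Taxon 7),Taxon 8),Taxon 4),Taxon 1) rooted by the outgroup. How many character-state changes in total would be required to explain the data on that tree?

Map each character onto (((((Taxon 6,Taxon 5),Taxon 7),Taxon 8),Taxon 4),Taxon 1) (rooted by Taxon 0) and count the minimum state changes it requires (Fitch parsimony):
C1: 3; C2: 1; C3: 2; C4: 3; C5: 2; C6: 1.
Total tree length = 12.

12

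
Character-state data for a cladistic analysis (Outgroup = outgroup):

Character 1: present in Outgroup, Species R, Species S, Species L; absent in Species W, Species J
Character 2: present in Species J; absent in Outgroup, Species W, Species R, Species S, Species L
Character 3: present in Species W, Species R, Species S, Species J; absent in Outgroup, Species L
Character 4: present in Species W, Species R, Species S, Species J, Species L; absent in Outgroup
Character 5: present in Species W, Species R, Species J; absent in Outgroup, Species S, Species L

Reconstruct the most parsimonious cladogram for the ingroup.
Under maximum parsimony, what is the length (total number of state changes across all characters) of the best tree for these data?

Character polarity is set by the outgroup: the derived state is whichever differs from the outgroup's state, so for Character 1 the derived state is 'absent', and for the remaining characters it is 'present'.
Only Species J and Species W show the derived state 'absent' for Character 1, supporting them as a clade.
Character 2: derived state 'present' in Species J only — an autapomorphy, so it tells us nothing about relationships among taxa.
Character 3: derived state 'present' in Species J, Species R, Species S, and Species W only — synapomorphy for {Species J, Species R, Species S, Species W}.
All ingroup taxa share the derived state 'present' for Character 4; it defines the ingroup but does not resolve relationships within it.
Character 5 (derived state 'present') is shared by Species J, Species R, and Species W — a synapomorphy uniting that clade.
Most parsimonious ingroup topology: ((((Species W,Species J),Species R),Species S),Species L).
Changes per character on this tree: Character 1: 1; Character 2: 1; Character 3: 1; Character 4: 1; Character 5: 1.
Total = 5.

5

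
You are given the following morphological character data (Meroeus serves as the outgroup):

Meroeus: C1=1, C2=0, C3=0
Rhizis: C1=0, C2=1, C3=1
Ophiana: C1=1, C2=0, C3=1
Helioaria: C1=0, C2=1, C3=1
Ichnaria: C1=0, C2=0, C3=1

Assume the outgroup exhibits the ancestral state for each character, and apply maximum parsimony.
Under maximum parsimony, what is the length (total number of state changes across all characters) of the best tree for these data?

3

Character polarity is set by the outgroup: the derived state is whichever differs from the outgroup's state, so for C1 the derived state is '0', and for the remaining characters it is '1'.
C1 (derived state '0') is shared by Helioaria, Ichnaria, and Rhizis — a synapomorphy uniting that clade.
C2: derived state '1' in Helioaria and Rhizis only — synapomorphy for {Helioaria, Rhizis}.
All ingroup taxa share the derived state '1' for C3; it defines the ingroup but does not resolve relationships within it.
Most parsimonious ingroup topology: (((Rhizis,Helioaria),Ichnaria),Ophiana).
Changes per character on this tree: C1: 1; C2: 1; C3: 1.
Total = 3.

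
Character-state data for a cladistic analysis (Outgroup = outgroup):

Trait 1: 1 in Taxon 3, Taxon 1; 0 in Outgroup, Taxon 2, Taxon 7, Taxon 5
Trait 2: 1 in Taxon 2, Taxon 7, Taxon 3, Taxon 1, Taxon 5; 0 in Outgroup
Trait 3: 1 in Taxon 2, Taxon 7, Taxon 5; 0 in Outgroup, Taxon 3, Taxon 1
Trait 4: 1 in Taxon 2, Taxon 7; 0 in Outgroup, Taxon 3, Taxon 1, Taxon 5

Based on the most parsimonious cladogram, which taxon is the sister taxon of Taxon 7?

The outgroup has state '0' for every character, so '1' is the derived state throughout.
Only Taxon 1 and Taxon 3 show the derived state '1' for Trait 1, supporting them as a clade.
Trait 2 (derived state '1') is shared by all ingroup taxa — unites the whole ingroup.
Trait 3 (derived state '1') is shared by Taxon 2, Taxon 5, and Taxon 7 — a synapomorphy uniting that clade.
Trait 4: derived state '1' in Taxon 2 and Taxon 7 only — synapomorphy for {Taxon 2, Taxon 7}.
Most parsimonious ingroup topology: ((Taxon 5,(Taxon 7,Taxon 2)),(Taxon 1,Taxon 3)).
Taxon 7 and Taxon 2 form a cherry on this tree, so they are sister taxa.

Taxon 2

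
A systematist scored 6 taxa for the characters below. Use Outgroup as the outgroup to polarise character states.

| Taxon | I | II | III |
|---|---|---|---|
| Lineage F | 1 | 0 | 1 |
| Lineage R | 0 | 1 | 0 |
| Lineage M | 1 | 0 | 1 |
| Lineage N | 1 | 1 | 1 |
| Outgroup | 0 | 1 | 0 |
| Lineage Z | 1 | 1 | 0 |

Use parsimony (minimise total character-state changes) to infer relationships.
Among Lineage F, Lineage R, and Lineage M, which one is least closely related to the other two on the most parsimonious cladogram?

Character polarity is set by the outgroup: the derived state is whichever differs from the outgroup's state, so for II the derived state is '0', and for the remaining characters it is '1'.
I (derived state '1') is shared by Lineage F, Lineage M, Lineage N, and Lineage Z — a synapomorphy uniting that clade.
Only Lineage F and Lineage M show the derived state '0' for II, supporting them as a clade.
III (derived state '1') is shared by Lineage F, Lineage M, and Lineage N — a synapomorphy uniting that clade.
Most parsimonious ingroup topology: (Lineage R,(Lineage Z,((Lineage M,Lineage F),Lineage N))).
Lineage F and Lineage M share a more recent common ancestor with each other than either does with Lineage R, so Lineage R is the least closely related of the three.

Lineage R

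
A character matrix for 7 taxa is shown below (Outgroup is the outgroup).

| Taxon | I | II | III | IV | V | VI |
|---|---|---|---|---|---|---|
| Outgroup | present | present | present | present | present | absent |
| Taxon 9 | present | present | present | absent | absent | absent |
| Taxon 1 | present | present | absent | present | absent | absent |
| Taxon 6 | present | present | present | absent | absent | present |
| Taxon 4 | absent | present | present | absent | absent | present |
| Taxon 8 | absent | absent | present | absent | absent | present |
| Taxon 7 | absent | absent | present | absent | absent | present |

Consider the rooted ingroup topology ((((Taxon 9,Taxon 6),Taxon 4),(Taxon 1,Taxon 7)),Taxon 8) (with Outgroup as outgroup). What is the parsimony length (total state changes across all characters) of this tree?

Map each character onto ((((Taxon 9,Taxon 6),Taxon 4),(Taxon 1,Taxon 7)),Taxon 8) (rooted by Outgroup) and count the minimum state changes it requires (Fitch parsimony):
I: 3; II: 2; III: 1; IV: 2; V: 1; VI: 3.
Total tree length = 12.

12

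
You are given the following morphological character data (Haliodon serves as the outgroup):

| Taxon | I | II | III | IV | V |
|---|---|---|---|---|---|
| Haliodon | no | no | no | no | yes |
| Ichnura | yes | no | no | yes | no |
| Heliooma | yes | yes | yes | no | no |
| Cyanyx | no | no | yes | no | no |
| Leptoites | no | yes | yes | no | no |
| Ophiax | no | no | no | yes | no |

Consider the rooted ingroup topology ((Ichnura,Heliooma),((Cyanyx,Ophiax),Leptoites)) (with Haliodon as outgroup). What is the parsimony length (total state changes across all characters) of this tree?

Map each character onto ((Ichnura,Heliooma),((Cyanyx,Ophiax),Leptoites)) (rooted by Haliodon) and count the minimum state changes it requires (Fitch parsimony):
I: 1; II: 2; III: 3; IV: 2; V: 1.
Total tree length = 9.

9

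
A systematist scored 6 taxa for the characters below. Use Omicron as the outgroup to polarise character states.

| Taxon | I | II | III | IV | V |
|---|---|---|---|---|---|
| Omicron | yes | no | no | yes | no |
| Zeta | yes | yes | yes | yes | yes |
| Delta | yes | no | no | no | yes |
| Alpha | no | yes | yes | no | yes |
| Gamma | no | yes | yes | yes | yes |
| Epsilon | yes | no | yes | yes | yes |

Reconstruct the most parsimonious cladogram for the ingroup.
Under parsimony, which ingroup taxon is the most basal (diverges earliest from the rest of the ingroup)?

Delta

Character polarity is set by the outgroup: the derived state is whichever differs from the outgroup's state, so for I, IV the derived state is 'no', and for the remaining characters it is 'yes'.
I (derived state 'no') is shared by Alpha and Gamma — a synapomorphy uniting that clade.
II: derived state 'yes' in Alpha, Gamma, and Zeta only — synapomorphy for {Alpha, Gamma, Zeta}.
III (derived state 'yes') is shared by Alpha, Epsilon, Gamma, and Zeta — a synapomorphy uniting that clade.
IV (state 'no') occurs in Alpha and Delta but conflicts with the nesting implied by the other characters — most parsimoniously interpreted as homoplasy.
All ingroup taxa share the derived state 'yes' for V; it defines the ingroup but does not resolve relationships within it.
Most parsimonious ingroup topology: (((Zeta,(Alpha,Gamma)),Epsilon),Delta).
Delta is sister to the clade containing all other ingroup taxa, so it is the earliest-diverging (most basal) ingroup lineage.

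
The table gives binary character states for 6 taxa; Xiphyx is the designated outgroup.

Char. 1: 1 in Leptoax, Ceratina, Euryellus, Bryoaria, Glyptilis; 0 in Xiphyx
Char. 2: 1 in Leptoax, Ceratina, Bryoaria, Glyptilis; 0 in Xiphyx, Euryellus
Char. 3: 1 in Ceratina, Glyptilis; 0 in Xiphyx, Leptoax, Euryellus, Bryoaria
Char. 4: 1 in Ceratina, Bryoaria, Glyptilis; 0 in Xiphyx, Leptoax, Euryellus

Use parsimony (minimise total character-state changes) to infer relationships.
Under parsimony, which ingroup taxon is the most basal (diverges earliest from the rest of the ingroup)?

Euryellus

The outgroup has state '0' for every character, so '1' is the derived state throughout.
All ingroup taxa share the derived state '1' for Char. 1; it defines the ingroup but does not resolve relationships within it.
Char. 2: derived state '1' in Bryoaria, Ceratina, Glyptilis, and Leptoax only — synapomorphy for {Bryoaria, Ceratina, Glyptilis, Leptoax}.
Char. 3 (derived state '1') is shared by Ceratina and Glyptilis — a synapomorphy uniting that clade.
Only Bryoaria, Ceratina, and Glyptilis show the derived state '1' for Char. 4, supporting them as a clade.
Most parsimonious ingroup topology: ((Leptoax,((Ceratina,Glyptilis),Bryoaria)),Euryellus).
Euryellus is sister to the clade containing all other ingroup taxa, so it is the earliest-diverging (most basal) ingroup lineage.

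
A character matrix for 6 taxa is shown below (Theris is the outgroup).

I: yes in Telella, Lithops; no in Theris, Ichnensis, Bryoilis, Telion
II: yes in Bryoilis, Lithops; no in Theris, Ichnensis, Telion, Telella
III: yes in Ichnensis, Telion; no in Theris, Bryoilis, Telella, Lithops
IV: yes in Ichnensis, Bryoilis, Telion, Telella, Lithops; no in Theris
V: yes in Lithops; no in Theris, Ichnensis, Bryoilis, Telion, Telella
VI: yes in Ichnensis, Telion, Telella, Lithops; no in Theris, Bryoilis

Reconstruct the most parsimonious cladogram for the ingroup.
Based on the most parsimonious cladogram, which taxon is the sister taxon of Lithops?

Telella

The outgroup has state 'no' for every character, so 'yes' is the derived state throughout.
I (derived state 'yes') is shared by Lithops and Telella — a synapomorphy uniting that clade.
II groups Bryoilis and Lithops, which is incompatible with the clades supported by the remaining characters; treating it as convergent (homoplasy) costs fewer steps than any alternative tree.
III (derived state 'yes') is shared by Ichnensis and Telion — a synapomorphy uniting that clade.
IV (derived state 'yes') is shared by all ingroup taxa — unites the whole ingroup.
V: derived state 'yes' in Lithops only — an autapomorphy, so it tells us nothing about relationships among taxa.
VI (derived state 'yes') is shared by Ichnensis, Lithops, Telella, and Telion — a synapomorphy uniting that clade.
Most parsimonious ingroup topology: (((Ichnensis,Telion),(Telella,Lithops)),Bryoilis).
Lithops and Telella form a cherry on this tree, so they are sister taxa.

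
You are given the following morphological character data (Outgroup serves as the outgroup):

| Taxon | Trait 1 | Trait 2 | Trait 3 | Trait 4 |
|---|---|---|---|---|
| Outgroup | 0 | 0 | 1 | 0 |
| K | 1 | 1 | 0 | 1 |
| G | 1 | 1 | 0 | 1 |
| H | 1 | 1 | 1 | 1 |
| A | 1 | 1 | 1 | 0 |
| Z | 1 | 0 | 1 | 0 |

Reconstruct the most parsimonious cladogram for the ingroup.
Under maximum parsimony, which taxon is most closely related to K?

Character polarity is set by the outgroup: the derived state is whichever differs from the outgroup's state, so for Trait 3 the derived state is '0', and for the remaining characters it is '1'.
All ingroup taxa share the derived state '1' for Trait 1; it defines the ingroup but does not resolve relationships within it.
Trait 2: derived state '1' in A, G, H, and K only — synapomorphy for {A, G, H, K}.
Trait 3: derived state '0' in G and K only — synapomorphy for {G, K}.
Only G, H, and K show the derived state '1' for Trait 4, supporting them as a clade.
Most parsimonious ingroup topology: ((((K,G),H),A),Z).
K and G form a cherry on this tree, so they are sister taxa.

G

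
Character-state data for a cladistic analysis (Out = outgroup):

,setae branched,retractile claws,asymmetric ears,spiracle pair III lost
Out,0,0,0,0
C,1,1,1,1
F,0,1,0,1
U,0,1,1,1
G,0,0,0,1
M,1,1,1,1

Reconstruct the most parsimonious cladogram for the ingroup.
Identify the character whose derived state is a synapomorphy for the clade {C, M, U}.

asymmetric ears

The outgroup has state '0' for every character, so '1' is the derived state throughout.
setae branched: derived state '1' in C and M only — synapomorphy for {C, M}.
retractile claws (derived state '1') is shared by C, F, M, and U — a synapomorphy uniting that clade.
Only C, M, and U show the derived state '1' for asymmetric ears, supporting them as a clade.
spiracle pair III lost (derived state '1') is shared by all ingroup taxa — unites the whole ingroup.
Most parsimonious ingroup topology: ((((C,M),U),F),G).
The clade {C, M, U} is supported by asymmetric ears: its derived state '1' occurs in exactly those taxa and in no other taxon (including the outgroup).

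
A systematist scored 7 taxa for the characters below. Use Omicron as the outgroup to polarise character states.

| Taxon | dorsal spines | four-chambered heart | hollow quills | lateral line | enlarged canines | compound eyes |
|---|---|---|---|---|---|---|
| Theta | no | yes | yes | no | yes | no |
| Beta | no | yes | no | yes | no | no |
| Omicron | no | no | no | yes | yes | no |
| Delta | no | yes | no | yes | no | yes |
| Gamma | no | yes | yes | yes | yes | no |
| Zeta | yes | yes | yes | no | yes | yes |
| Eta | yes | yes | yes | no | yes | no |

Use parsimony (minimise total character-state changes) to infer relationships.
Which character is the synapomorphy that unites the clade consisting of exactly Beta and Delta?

Character polarity is set by the outgroup: the derived state is whichever differs from the outgroup's state, so for lateral line, enlarged canines the derived state is 'no', and for the remaining characters it is 'yes'.
Only Eta and Zeta show the derived state 'yes' for dorsal spines, supporting them as a clade.
four-chambered heart (derived state 'yes') is shared by all ingroup taxa — unites the whole ingroup.
Only Eta, Gamma, Theta, and Zeta show the derived state 'yes' for hollow quills, supporting them as a clade.
lateral line (derived state 'no') is shared by Eta, Theta, and Zeta — a synapomorphy uniting that clade.
Only Beta and Delta show the derived state 'no' for enlarged canines, supporting them as a clade.
compound eyes (state 'yes') occurs in Delta and Zeta but conflicts with the nesting implied by the other characters — most parsimoniously interpreted as homoplasy.
Most parsimonious ingroup topology: ((Delta,Beta),(Gamma,((Eta,Zeta),Theta))).
The clade {Beta, Delta} is supported by enlarged canines: its derived state 'no' occurs in exactly those taxa and in no other taxon (including the outgroup).

enlarged canines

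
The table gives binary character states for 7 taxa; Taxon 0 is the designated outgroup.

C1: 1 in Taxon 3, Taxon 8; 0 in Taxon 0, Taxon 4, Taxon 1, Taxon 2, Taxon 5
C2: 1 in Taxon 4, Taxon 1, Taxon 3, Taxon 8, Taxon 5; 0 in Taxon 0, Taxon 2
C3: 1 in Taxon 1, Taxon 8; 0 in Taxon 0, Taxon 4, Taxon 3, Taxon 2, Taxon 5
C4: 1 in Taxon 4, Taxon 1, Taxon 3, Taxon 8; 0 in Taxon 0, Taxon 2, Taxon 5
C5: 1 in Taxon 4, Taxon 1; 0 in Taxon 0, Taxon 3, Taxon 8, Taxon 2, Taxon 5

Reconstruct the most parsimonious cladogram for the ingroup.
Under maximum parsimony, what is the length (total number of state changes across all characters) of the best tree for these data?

The outgroup has state '0' for every character, so '1' is the derived state throughout.
Only Taxon 3 and Taxon 8 show the derived state '1' for C1, supporting them as a clade.
C2: derived state '1' in Taxon 1, Taxon 3, Taxon 4, Taxon 5, and Taxon 8 only — synapomorphy for {Taxon 1, Taxon 3, Taxon 4, Taxon 5, Taxon 8}.
C3 (state '1') occurs in Taxon 1 and Taxon 8 but conflicts with the nesting implied by the other characters — most parsimoniously interpreted as homoplasy.
C4 (derived state '1') is shared by Taxon 1, Taxon 3, Taxon 4, and Taxon 8 — a synapomorphy uniting that clade.
C5: derived state '1' in Taxon 1 and Taxon 4 only — synapomorphy for {Taxon 1, Taxon 4}.
Most parsimonious ingroup topology: ((((Taxon 1,Taxon 4),(Taxon 8,Taxon 3)),Taxon 5),Taxon 2).
Changes per character on this tree: C1: 1; C2: 1; C3: 2; C4: 1; C5: 1.
Total = 6.

6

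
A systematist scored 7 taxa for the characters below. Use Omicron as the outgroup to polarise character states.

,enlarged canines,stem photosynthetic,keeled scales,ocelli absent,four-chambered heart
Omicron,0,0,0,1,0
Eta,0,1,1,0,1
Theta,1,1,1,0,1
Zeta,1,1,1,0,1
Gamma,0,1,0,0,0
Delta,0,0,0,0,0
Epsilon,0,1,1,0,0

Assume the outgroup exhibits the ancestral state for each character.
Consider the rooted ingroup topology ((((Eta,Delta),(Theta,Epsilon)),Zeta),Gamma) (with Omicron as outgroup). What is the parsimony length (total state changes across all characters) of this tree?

10

Map each character onto ((((Eta,Delta),(Theta,Epsilon)),Zeta),Gamma) (rooted by Omicron) and count the minimum state changes it requires (Fitch parsimony):
enlarged canines: 2; stem photosynthetic: 2; keeled scales: 2; ocelli absent: 1; four-chambered heart: 3.
Total tree length = 10.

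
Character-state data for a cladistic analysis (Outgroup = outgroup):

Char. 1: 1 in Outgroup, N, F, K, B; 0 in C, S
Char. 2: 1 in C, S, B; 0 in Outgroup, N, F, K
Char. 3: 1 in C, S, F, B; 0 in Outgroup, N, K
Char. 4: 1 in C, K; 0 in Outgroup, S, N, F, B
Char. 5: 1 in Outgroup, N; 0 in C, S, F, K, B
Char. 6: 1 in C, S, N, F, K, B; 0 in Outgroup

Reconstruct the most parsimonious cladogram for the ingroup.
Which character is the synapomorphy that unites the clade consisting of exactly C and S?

Char. 1

Character polarity is set by the outgroup: the derived state is whichever differs from the outgroup's state, so for Char. 1, Char. 5 the derived state is '0', and for the remaining characters it is '1'.
Char. 1: derived state '0' in C and S only — synapomorphy for {C, S}.
Only B, C, and S show the derived state '1' for Char. 2, supporting them as a clade.
Char. 3: derived state '1' in B, C, F, and S only — synapomorphy for {B, C, F, S}.
Char. 4 groups C and K, which is incompatible with the clades supported by the remaining characters; treating it as convergent (homoplasy) costs fewer steps than any alternative tree.
Char. 5: derived state '0' in B, C, F, K, and S only — synapomorphy for {B, C, F, K, S}.
Char. 6 (derived state '1') is shared by all ingroup taxa — unites the whole ingroup.
Most parsimonious ingroup topology: (((((C,S),B),F),K),N).
The clade {C, S} is supported by Char. 1: its derived state '0' occurs in exactly those taxa and in no other taxon (including the outgroup).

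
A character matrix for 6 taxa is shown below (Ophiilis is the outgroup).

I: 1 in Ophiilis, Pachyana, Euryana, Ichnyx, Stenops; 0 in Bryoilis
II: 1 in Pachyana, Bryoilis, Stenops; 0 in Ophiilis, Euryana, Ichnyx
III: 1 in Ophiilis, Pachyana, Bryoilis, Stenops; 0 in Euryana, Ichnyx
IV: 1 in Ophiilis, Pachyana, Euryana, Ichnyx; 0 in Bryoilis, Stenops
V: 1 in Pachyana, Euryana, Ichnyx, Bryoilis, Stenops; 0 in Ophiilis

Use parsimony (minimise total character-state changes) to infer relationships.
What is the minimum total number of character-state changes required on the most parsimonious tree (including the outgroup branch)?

5

Character polarity is set by the outgroup: the derived state is whichever differs from the outgroup's state, so for I, III, IV the derived state is '0', and for the remaining characters it is '1'.
I: derived state '0' in Bryoilis only — an autapomorphy, so it tells us nothing about relationships among taxa.
II (derived state '1') is shared by Bryoilis, Pachyana, and Stenops — a synapomorphy uniting that clade.
Only Euryana and Ichnyx show the derived state '0' for III, supporting them as a clade.
IV: derived state '0' in Bryoilis and Stenops only — synapomorphy for {Bryoilis, Stenops}.
All ingroup taxa share the derived state '1' for V; it defines the ingroup but does not resolve relationships within it.
Most parsimonious ingroup topology: ((Pachyana,(Bryoilis,Stenops)),(Euryana,Ichnyx)).
Changes per character on this tree: I: 1; II: 1; III: 1; IV: 1; V: 1.
Total = 5.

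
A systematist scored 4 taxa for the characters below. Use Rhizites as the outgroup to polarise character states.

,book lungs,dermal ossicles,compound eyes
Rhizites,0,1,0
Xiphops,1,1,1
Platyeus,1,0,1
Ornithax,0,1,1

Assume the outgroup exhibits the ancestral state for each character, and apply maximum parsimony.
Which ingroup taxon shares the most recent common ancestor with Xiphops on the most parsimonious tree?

Character polarity is set by the outgroup: the derived state is whichever differs from the outgroup's state, so for dermal ossicles the derived state is '0', and for the remaining characters it is '1'.
book lungs: derived state '1' in Platyeus and Xiphops only — synapomorphy for {Platyeus, Xiphops}.
dermal ossicles (derived state '0') is unique to Platyeus (autapomorphy; uninformative for grouping).
compound eyes (derived state '1') is shared by all ingroup taxa — unites the whole ingroup.
Most parsimonious ingroup topology: ((Xiphops,Platyeus),Ornithax).
Xiphops and Platyeus form a cherry on this tree, so they are sister taxa.

Platyeus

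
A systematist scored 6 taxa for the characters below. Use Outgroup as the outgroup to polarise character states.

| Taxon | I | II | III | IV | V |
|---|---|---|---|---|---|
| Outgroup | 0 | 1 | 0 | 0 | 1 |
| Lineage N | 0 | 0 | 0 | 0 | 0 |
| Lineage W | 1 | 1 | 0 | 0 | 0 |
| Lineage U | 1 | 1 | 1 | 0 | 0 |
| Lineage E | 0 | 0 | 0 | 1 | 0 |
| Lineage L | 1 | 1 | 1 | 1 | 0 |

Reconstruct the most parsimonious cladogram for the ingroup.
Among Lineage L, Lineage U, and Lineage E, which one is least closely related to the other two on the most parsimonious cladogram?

Lineage E

Character polarity is set by the outgroup: the derived state is whichever differs from the outgroup's state, so for II, V the derived state is '0', and for the remaining characters it is '1'.
I: derived state '1' in Lineage L, Lineage U, and Lineage W only — synapomorphy for {Lineage L, Lineage U, Lineage W}.
Only Lineage E and Lineage N show the derived state '0' for II, supporting them as a clade.
Only Lineage L and Lineage U show the derived state '1' for III, supporting them as a clade.
IV (state '1') occurs in Lineage E and Lineage L but conflicts with the nesting implied by the other characters — most parsimoniously interpreted as homoplasy.
All ingroup taxa share the derived state '0' for V; it defines the ingroup but does not resolve relationships within it.
Most parsimonious ingroup topology: ((Lineage N,Lineage E),(Lineage W,(Lineage U,Lineage L))).
Lineage L and Lineage U share a more recent common ancestor with each other than either does with Lineage E, so Lineage E is the least closely related of the three.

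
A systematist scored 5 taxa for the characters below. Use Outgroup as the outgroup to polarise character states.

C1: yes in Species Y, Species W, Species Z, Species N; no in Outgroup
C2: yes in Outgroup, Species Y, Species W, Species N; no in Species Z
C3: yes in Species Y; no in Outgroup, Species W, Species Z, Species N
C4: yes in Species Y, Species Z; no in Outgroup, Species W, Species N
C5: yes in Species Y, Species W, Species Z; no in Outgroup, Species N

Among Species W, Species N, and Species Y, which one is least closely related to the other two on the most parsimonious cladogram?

Species N

Character polarity is set by the outgroup: the derived state is whichever differs from the outgroup's state, so for C2 the derived state is 'no', and for the remaining characters it is 'yes'.
C1 (derived state 'yes') is shared by all ingroup taxa — unites the whole ingroup.
C2: derived state 'no' in Species Z only — an autapomorphy, so it tells us nothing about relationships among taxa.
C3 (derived state 'yes') is unique to Species Y (autapomorphy; uninformative for grouping).
C4 (derived state 'yes') is shared by Species Y and Species Z — a synapomorphy uniting that clade.
C5: derived state 'yes' in Species W, Species Y, and Species Z only — synapomorphy for {Species W, Species Y, Species Z}.
Most parsimonious ingroup topology: (((Species Y,Species Z),Species W),Species N).
Species W and Species Y share a more recent common ancestor with each other than either does with Species N, so Species N is the least closely related of the three.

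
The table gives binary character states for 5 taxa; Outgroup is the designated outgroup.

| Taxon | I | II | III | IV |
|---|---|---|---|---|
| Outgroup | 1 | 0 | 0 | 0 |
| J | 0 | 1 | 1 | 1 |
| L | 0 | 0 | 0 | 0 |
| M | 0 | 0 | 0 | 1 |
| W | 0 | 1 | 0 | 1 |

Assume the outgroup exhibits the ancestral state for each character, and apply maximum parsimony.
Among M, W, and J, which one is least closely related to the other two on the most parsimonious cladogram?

M

Character polarity is set by the outgroup: the derived state is whichever differs from the outgroup's state, so for I the derived state is '0', and for the remaining characters it is '1'.
All ingroup taxa share the derived state '0' for I; it defines the ingroup but does not resolve relationships within it.
II: derived state '1' in J and W only — synapomorphy for {J, W}.
III (derived state '1') is unique to J (autapomorphy; uninformative for grouping).
IV: derived state '1' in J, M, and W only — synapomorphy for {J, M, W}.
Most parsimonious ingroup topology: (((J,W),M),L).
J and W share a more recent common ancestor with each other than either does with M, so M is the least closely related of the three.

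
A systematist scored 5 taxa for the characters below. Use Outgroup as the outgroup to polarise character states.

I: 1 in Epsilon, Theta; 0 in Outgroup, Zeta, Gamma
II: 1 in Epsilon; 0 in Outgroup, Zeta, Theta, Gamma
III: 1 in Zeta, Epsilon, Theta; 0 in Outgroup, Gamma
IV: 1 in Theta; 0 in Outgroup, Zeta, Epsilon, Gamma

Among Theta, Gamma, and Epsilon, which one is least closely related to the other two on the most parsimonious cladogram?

Gamma

The outgroup has state '0' for every character, so '1' is the derived state throughout.
Only Epsilon and Theta show the derived state '1' for I, supporting them as a clade.
II (derived state '1') is unique to Epsilon (autapomorphy; uninformative for grouping).
III (derived state '1') is shared by Epsilon, Theta, and Zeta — a synapomorphy uniting that clade.
IV: derived state '1' in Theta only — an autapomorphy, so it tells us nothing about relationships among taxa.
Most parsimonious ingroup topology: ((Zeta,(Epsilon,Theta)),Gamma).
Theta and Epsilon share a more recent common ancestor with each other than either does with Gamma, so Gamma is the least closely related of the three.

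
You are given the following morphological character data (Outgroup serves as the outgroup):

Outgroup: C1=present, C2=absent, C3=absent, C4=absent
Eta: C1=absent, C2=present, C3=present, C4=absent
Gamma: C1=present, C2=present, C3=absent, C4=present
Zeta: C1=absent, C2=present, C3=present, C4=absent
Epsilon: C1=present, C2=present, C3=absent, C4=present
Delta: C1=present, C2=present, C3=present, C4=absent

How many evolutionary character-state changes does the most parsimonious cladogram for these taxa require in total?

4

Character polarity is set by the outgroup: the derived state is whichever differs from the outgroup's state, so for C1 the derived state is 'absent', and for the remaining characters it is 'present'.
C1: derived state 'absent' in Eta and Zeta only — synapomorphy for {Eta, Zeta}.
All ingroup taxa share the derived state 'present' for C2; it defines the ingroup but does not resolve relationships within it.
C3: derived state 'present' in Delta, Eta, and Zeta only — synapomorphy for {Delta, Eta, Zeta}.
C4 (derived state 'present') is shared by Epsilon and Gamma — a synapomorphy uniting that clade.
Most parsimonious ingroup topology: (((Eta,Zeta),Delta),(Gamma,Epsilon)).
Changes per character on this tree: C1: 1; C2: 1; C3: 1; C4: 1.
Total = 4.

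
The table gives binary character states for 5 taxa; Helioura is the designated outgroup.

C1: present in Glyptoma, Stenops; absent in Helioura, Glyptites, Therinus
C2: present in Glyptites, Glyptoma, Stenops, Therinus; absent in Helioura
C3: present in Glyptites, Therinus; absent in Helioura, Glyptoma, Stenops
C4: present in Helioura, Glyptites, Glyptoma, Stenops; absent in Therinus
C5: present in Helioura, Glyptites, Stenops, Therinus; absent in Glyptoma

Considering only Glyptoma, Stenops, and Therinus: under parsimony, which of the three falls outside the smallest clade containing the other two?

Character polarity is set by the outgroup: the derived state is whichever differs from the outgroup's state, so for C4, C5 the derived state is 'absent', and for the remaining characters it is 'present'.
C1 (derived state 'present') is shared by Glyptoma and Stenops — a synapomorphy uniting that clade.
C2 (derived state 'present') is shared by all ingroup taxa — unites the whole ingroup.
C3: derived state 'present' in Glyptites and Therinus only — synapomorphy for {Glyptites, Therinus}.
C4: derived state 'absent' in Therinus only — an autapomorphy, so it tells us nothing about relationships among taxa.
C5: derived state 'absent' in Glyptoma only — an autapomorphy, so it tells us nothing about relationships among taxa.
Most parsimonious ingroup topology: ((Glyptites,Therinus),(Glyptoma,Stenops)).
Stenops and Glyptoma share a more recent common ancestor with each other than either does with Therinus, so Therinus is the least closely related of the three.

Therinus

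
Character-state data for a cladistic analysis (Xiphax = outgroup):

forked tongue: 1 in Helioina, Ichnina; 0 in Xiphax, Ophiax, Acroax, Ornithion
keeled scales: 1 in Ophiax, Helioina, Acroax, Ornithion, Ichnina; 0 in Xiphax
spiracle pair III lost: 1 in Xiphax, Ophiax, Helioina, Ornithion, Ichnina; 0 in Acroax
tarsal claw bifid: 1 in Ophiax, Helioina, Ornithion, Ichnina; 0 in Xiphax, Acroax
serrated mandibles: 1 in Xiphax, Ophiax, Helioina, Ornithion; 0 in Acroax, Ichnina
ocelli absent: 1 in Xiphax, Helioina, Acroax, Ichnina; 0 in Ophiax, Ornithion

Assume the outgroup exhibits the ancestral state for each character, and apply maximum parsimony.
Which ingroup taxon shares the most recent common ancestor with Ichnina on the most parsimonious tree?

Helioina

Character polarity is set by the outgroup: the derived state is whichever differs from the outgroup's state, so for spiracle pair III lost, serrated mandibles, ocelli absent the derived state is '0', and for the remaining characters it is '1'.
forked tongue (derived state '1') is shared by Helioina and Ichnina — a synapomorphy uniting that clade.
keeled scales (derived state '1') is shared by all ingroup taxa — unites the whole ingroup.
spiracle pair III lost (derived state '0') is unique to Acroax (autapomorphy; uninformative for grouping).
tarsal claw bifid: derived state '1' in Helioina, Ichnina, Ophiax, and Ornithion only — synapomorphy for {Helioina, Ichnina, Ophiax, Ornithion}.
serrated mandibles (state '0') occurs in Acroax and Ichnina but conflicts with the nesting implied by the other characters — most parsimoniously interpreted as homoplasy.
ocelli absent (derived state '0') is shared by Ophiax and Ornithion — a synapomorphy uniting that clade.
Most parsimonious ingroup topology: (((Ophiax,Ornithion),(Helioina,Ichnina)),Acroax).
Ichnina and Helioina form a cherry on this tree, so they are sister taxa.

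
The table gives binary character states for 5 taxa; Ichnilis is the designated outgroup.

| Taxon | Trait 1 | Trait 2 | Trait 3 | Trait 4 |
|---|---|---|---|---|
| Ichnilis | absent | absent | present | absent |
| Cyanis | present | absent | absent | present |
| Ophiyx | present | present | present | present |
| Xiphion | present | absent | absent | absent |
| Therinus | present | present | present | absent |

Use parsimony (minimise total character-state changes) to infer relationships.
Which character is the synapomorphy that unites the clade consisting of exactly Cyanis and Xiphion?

Trait 3

Character polarity is set by the outgroup: the derived state is whichever differs from the outgroup's state, so for Trait 3 the derived state is 'absent', and for the remaining characters it is 'present'.
All ingroup taxa share the derived state 'present' for Trait 1; it defines the ingroup but does not resolve relationships within it.
Trait 2 (derived state 'present') is shared by Ophiyx and Therinus — a synapomorphy uniting that clade.
Only Cyanis and Xiphion show the derived state 'absent' for Trait 3, supporting them as a clade.
Trait 4 groups Cyanis and Ophiyx, which is incompatible with the clades supported by the remaining characters; treating it as convergent (homoplasy) costs fewer steps than any alternative tree.
Most parsimonious ingroup topology: ((Cyanis,Xiphion),(Ophiyx,Therinus)).
The clade {Cyanis, Xiphion} is supported by Trait 3: its derived state 'absent' occurs in exactly those taxa and in no other taxon (including the outgroup).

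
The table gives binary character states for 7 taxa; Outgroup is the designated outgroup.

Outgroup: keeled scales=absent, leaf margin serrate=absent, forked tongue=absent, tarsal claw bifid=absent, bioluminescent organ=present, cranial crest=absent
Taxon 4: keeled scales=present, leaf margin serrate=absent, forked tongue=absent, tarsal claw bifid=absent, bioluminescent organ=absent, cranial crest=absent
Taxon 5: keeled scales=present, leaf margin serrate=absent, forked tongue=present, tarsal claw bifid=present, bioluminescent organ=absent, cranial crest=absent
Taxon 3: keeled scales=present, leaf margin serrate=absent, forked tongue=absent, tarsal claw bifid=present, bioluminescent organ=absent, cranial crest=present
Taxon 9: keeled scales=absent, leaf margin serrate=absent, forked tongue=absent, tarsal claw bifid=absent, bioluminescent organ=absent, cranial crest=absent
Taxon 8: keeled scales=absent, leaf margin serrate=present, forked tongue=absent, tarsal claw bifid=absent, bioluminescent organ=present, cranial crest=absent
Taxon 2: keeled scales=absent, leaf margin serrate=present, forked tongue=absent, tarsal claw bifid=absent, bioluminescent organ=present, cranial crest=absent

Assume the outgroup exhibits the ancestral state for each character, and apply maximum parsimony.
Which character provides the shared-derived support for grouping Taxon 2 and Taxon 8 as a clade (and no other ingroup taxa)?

leaf margin serrate

Character polarity is set by the outgroup: the derived state is whichever differs from the outgroup's state, so for bioluminescent organ the derived state is 'absent', and for the remaining characters it is 'present'.
Only Taxon 3, Taxon 4, and Taxon 5 show the derived state 'present' for keeled scales, supporting them as a clade.
leaf margin serrate (derived state 'present') is shared by Taxon 2 and Taxon 8 — a synapomorphy uniting that clade.
forked tongue (derived state 'present') is unique to Taxon 5 (autapomorphy; uninformative for grouping).
Only Taxon 3 and Taxon 5 show the derived state 'present' for tarsal claw bifid, supporting them as a clade.
bioluminescent organ (derived state 'absent') is shared by Taxon 3, Taxon 4, Taxon 5, and Taxon 9 — a synapomorphy uniting that clade.
cranial crest (derived state 'present') is unique to Taxon 3 (autapomorphy; uninformative for grouping).
Most parsimonious ingroup topology: ((((Taxon 3,Taxon 5),Taxon 4),Taxon 9),(Taxon 8,Taxon 2)).
The clade {Taxon 2, Taxon 8} is supported by leaf margin serrate: its derived state 'present' occurs in exactly those taxa and in no other taxon (including the outgroup).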